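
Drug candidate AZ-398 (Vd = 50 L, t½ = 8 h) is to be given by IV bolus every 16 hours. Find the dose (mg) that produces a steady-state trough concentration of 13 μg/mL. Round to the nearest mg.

τ/t½ = 16/8 ≈ 2, so f = (1/2)^(16/8) ≈ 0.250000.
Cmin,ss = (D/Vd)·f/(1−f), so D = Cmin,ss·Vd·(1−f)/f.
D = 13 × 50 × (1−f)/f ≈ 13 × 50 × 3.00000 ≈ 1950.00 mg.

1950 mg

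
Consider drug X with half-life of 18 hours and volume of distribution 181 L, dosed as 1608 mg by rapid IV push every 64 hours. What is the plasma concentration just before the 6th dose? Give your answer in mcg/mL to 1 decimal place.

0.8 mcg/mL

f = (1/2)^(τ/t½) = (1/2)^(64/18) ≈ 0.0850.
C₀ = D/Vd = 1608/181 ≈ 8.884 mcg/mL.
Before the 6th dose, 5 doses have been given. Superposition: Cmin = C₀·(f + f² + … + f^5).
≈ 8.884 × (0.0850 + 0.0072 + 0.0006 + 0.0001 + 0.0000) ≈ 8.884 × 0.0929 ≈ 0.825 mcg/mL.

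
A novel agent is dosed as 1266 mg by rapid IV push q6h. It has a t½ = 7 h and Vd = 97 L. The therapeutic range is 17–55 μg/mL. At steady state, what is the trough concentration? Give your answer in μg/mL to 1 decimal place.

τ/t½ = 6/7 ≈ 0.85714, so fraction remaining f = (1/2)^(6/7) ≈ 0.5520.
Each bolus raises the concentration by D/Vd = 1266/97 ≈ 13.052 μg/mL.
Steady-state trough Cmin,ss = C₀·f/(1−f) ≈ 13.052 × 0.5520/0.4480 ≈ 16.082 μg/mL.
Trough 16.1 μg/mL vs MEC 17 μg/mL: subtherapeutic.

16.1 μg/mL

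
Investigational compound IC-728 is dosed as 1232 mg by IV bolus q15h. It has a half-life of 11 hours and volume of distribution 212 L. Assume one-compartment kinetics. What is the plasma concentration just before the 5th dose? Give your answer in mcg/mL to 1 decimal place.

3.6 mcg/mL

f = (1/2)^(τ/t½) = (1/2)^(15/11) ≈ 0.3886.
C₀ = D/Vd = 1232/212 ≈ 5.811 mcg/mL.
Before the 5th dose, 4 doses have been given. Superposition: Cmin = C₀·(f + f² + … + f^4).
≈ 5.811 × (0.3886 + 0.1510 + 0.0587 + 0.0228) ≈ 5.811 × 0.6211 ≈ 3.609 mcg/mL.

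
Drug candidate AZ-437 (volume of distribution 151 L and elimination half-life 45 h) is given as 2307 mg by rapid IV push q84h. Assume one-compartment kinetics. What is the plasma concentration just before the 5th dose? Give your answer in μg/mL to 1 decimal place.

5.7 μg/mL

f = (1/2)^(τ/t½) = (1/2)^(84/45) ≈ 0.2742.
C₀ = D/Vd = 2307/151 ≈ 15.278 μg/mL.
Before the 5th dose, 4 doses have been given. Superposition: Cmin = C₀·(f + f² + … + f^4).
≈ 15.278 × (0.2742 + 0.0752 + 0.0206 + 0.0057) ≈ 15.278 × 0.3757 ≈ 5.740 μg/mL.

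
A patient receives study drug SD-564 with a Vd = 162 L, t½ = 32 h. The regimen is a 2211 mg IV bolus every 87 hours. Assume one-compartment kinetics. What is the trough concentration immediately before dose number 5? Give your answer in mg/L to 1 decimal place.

f = (1/2)^(τ/t½) = (1/2)^(87/32) ≈ 0.1519.
C₀ = D/Vd = 2211/162 ≈ 13.648 mg/L.
Before the 5th dose, 4 doses have been given. Superposition: Cmin = C₀·(f + f² + … + f^4).
≈ 13.648 × (0.1519 + 0.0231 + 0.0035 + 0.0005) ≈ 13.648 × 0.1790 ≈ 2.443 mg/L.

2.4 mg/L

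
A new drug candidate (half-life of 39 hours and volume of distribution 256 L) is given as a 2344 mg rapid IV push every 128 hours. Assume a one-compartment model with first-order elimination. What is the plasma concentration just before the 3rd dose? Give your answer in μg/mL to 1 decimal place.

f = (1/2)^(τ/t½) = (1/2)^(128/39) ≈ 0.1028.
C₀ = D/Vd = 2344/256 ≈ 9.156 μg/mL.
Before the 3rd dose, 2 doses have been given. Superposition: Cmin = C₀·(f + f²).
≈ 9.156 × (0.1028 + 0.0106) ≈ 9.156 × 0.1134 ≈ 1.038 μg/mL.

1.0 μg/mL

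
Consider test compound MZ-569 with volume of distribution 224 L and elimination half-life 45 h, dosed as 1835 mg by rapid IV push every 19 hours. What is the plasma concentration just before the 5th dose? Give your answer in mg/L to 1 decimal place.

16.6 mg/L

f = (1/2)^(τ/t½) = (1/2)^(19/45) ≈ 0.7463.
C₀ = D/Vd = 1835/224 ≈ 8.192 mg/L.
Before the 5th dose, 4 doses have been given. Superposition: Cmin = C₀·(f + f² + … + f^4).
≈ 8.192 × (0.7463 + 0.5570 + 0.4157 + 0.3102) ≈ 8.192 × 2.0292 ≈ 16.623 mg/L.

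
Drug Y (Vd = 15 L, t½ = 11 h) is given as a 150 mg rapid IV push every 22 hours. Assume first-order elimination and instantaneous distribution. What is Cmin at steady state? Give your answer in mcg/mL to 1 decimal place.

3.3 mcg/mL

The dosing interval is 2 half-lives, so f = 2^(−2) = 0.25.
At steady state, R = 1/(1 − 0.25) = 4/3.
Single-dose peak C₀ = D/Vd = 150/15 = 10 mcg/mL.
Steady-state peak Cmax,ss = C₀·R = 10 × 4/3 ≈ 13.333 mcg/mL.
Steady-state trough Cmin,ss = Cmax,ss·f ≈ 13.333 × 0.25 ≈ 3.333 mcg/mL.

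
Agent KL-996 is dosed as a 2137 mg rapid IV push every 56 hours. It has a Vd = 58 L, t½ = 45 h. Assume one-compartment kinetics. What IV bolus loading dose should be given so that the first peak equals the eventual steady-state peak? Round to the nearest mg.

3698 mg

f = (1/2)^(56/45) ≈ 0.422070; accumulation ratio R = 1/(1−f) ≈ 1.73031.
Loading dose to hit Cmax,ss on first dose: D_load = D_maint·R ≈ 2137 × 1.73031 ≈ 3697.67 mg.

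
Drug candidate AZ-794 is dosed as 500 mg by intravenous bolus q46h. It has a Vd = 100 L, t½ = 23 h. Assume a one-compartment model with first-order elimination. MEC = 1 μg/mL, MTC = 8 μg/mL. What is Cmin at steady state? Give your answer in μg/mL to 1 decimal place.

1.7 μg/mL

The dosing interval is 2 half-lives, so f = 2^(−2) = 0.25.
Accumulation ratio R = 1/(1 − f) = 1/0.75 = 4/3.
Single-dose peak C₀ = D/Vd = 500/100 = 5 μg/mL.
Steady-state peak Cmax,ss = C₀·R = 5 × 4/3 ≈ 6.667 μg/mL.
Steady-state trough Cmin,ss = Cmax,ss·f ≈ 6.667 × 0.25 ≈ 1.667 μg/mL.
Trough 1.7 μg/mL vs MEC 1 μg/mL: adequate.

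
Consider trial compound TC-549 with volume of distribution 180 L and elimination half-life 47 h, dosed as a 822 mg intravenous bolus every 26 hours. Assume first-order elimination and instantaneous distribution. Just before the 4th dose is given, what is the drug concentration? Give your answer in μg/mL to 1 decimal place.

6.7 μg/mL

f = (1/2)^(τ/t½) = (1/2)^(26/47) ≈ 0.6815.
C₀ = D/Vd = 822/180 ≈ 4.567 μg/mL.
Before the 4th dose, 3 doses have been given. Superposition: Cmin = C₀·(f + f² + … + f^3).
≈ 4.567 × (0.6815 + 0.4644 + 0.3165) ≈ 4.567 × 1.4624 ≈ 6.679 μg/mL.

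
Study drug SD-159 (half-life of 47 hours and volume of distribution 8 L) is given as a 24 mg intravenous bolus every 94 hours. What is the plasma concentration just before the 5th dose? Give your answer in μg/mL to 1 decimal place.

f = (1/2)^(τ/t½) = (1/2)^(94/47) ≈ 0.2500.
C₀ = D/Vd = 24/8 ≈ 3.000 μg/mL.
Before the 5th dose, 4 doses have been given. Superposition: Cmin = C₀·(f + f² + … + f^4).
≈ 3.000 × (0.2500 + 0.0625 + 0.0156 + 0.0039) ≈ 3.000 × 0.3320 ≈ 0.996 μg/mL.

1.0 μg/mL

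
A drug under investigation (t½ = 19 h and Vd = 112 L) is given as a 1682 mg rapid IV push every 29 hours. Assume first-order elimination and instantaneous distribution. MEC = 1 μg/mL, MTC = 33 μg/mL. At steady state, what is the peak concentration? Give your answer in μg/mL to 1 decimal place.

23.0 μg/mL

τ/t½ = 29/19 ≈ 1.5263, so fraction remaining f = (1/2)^(29/19) ≈ 0.3472.
Accumulation ratio R = 1/(1 − f) ≈ 1/0.6528 ≈ 1.5319.
Single-dose peak C₀ = D/Vd = 1682/112 ≈ 15.018 μg/mL.
Steady-state peak Cmax,ss = C₀·R ≈ 15.018 × 1.5319 ≈ 23.006 μg/mL.
Peak 23.0 μg/mL vs MTC 33 μg/mL: below toxic threshold.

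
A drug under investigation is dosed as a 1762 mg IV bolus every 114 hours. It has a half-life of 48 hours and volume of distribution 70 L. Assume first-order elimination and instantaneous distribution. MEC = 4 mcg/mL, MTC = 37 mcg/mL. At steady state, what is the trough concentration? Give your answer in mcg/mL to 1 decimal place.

τ/t½ = 114/48 ≈ 2.375, so fraction remaining f = (1/2)^(114/48) ≈ 0.1928.
At steady state, accumulation factor R = 1/(1 − e^(−kτ)) ≈ 1.2389.
Single-dose peak C₀ = D/Vd = 1762/70 ≈ 25.171 mcg/mL.
Steady-state peak Cmax,ss = C₀·R ≈ 25.171 × 1.2389 ≈ 31.184 mcg/mL.
One interval later, Cmin,ss = Cmax,ss·e^(−kτ) ≈ 31.184 × 0.1928 ≈ 6.012 mcg/mL.
Trough 6.0 mcg/mL vs MEC 4 mcg/mL: adequate.

6.0 mcg/mL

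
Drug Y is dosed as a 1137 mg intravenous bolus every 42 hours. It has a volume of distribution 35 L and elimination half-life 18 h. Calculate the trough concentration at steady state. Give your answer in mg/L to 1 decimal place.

Over one 42-h interval, 42/18 ≈ 2.3333 half-lives elapse, leaving f ≈ 0.1984 of each dose.
Each bolus raises the concentration by D/Vd = 1137/35 ≈ 32.486 mg/L.
Steady-state trough Cmin,ss = C₀·f/(1−f) ≈ 32.486 × 0.1984/0.8016 ≈ 8.040 mg/L.

8.0 mg/L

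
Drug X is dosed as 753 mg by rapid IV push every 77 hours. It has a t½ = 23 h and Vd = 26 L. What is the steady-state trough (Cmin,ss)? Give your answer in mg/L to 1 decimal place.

Over one 77-h interval, 77/23 ≈ 3.3478 half-lives elapse, leaving f ≈ 0.0982 of each dose.
At steady state, accumulation factor R = 1/(1 − e^(−kτ)) ≈ 1.1089.
Single-dose peak C₀ = D/Vd = 753/26 ≈ 28.962 mg/L.
Cmax,ss = C₀/(1 − f) ≈ 28.962/0.9018 ≈ 32.116 mg/L.
One interval later, Cmin,ss = Cmax,ss·e^(−kτ) ≈ 32.116 × 0.0982 ≈ 3.154 mg/L.

3.2 mg/L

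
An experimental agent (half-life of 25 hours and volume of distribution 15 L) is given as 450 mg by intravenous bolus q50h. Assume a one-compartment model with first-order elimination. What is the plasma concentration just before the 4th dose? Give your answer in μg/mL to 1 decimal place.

f = (1/2)^(τ/t½) = (1/2)^(50/25) ≈ 0.2500.
C₀ = D/Vd = 450/15 ≈ 30.000 μg/mL.
Before the 4th dose, 3 doses have been given. Superposition: Cmin = C₀·(f + f² + … + f^3).
≈ 30.000 × (0.2500 + 0.0625 + 0.0156) ≈ 30.000 × 0.3281 ≈ 9.843 μg/mL.

9.8 μg/mL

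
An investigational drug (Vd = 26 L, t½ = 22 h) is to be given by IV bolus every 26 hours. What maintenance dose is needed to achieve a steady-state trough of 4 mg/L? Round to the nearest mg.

τ/t½ = 26/22 ≈ 1.1818, so f = (1/2)^(26/22) ≈ 0.440796.
Cmin,ss = (D/Vd)·f/(1−f), so D = Cmin,ss·Vd·(1−f)/f.
D = 4 × 26 × (1−f)/f ≈ 4 × 26 × 1.26862 ≈ 131.94 mg.

132 mg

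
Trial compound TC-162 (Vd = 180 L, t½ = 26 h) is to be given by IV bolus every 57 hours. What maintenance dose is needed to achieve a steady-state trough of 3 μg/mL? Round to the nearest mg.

τ/t½ = 57/26 ≈ 2.1923, so f = (1/2)^(57/26) ≈ 0.218801.
Cmin,ss = (D/Vd)·f/(1−f), so D = Cmin,ss·Vd·(1−f)/f.
D = 3 × 180 × (1−f)/f ≈ 3 × 180 × 3.57036 ≈ 1927.99 mg.

1928 mg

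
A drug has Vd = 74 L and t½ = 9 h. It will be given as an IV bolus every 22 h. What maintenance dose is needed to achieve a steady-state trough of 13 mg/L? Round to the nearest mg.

4274 mg

τ/t½ = 22/9 ≈ 2.4444, so f = (1/2)^(22/9) ≈ 0.183717.
Cmin,ss = (D/Vd)·f/(1−f), so D = Cmin,ss·Vd·(1−f)/f.
D = 13 × 74 × (1−f)/f ≈ 13 × 74 × 4.44315 ≈ 4274.31 mg.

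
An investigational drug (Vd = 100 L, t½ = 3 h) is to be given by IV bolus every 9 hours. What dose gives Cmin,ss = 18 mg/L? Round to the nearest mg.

12600 mg

τ/t½ = 9/3 ≈ 3, so f = (1/2)^(9/3) ≈ 0.125000.
Cmin,ss = (D/Vd)·f/(1−f), so D = Cmin,ss·Vd·(1−f)/f.
D = 18 × 100 × (1−f)/f ≈ 18 × 100 × 7.00000 ≈ 12600.00 mg.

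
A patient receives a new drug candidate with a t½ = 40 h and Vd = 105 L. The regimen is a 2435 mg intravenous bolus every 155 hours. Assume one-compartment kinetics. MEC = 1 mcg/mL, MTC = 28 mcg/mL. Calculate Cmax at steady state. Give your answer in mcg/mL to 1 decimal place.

24.9 mcg/mL

k = ln2/t½ = ln2/40 ≈ 0.017329 h⁻¹; fraction remaining f = e^(−kτ) = e^(−0.017329×155) ≈ 0.0682.
At steady state, accumulation factor R = 1/(1 − e^(−kτ)) ≈ 1.0732.
Single-dose peak C₀ = D/Vd = 2435/105 ≈ 23.190 mcg/mL.
Cmax,ss = C₀/(1 − f) ≈ 23.190/0.9318 ≈ 24.887 mcg/mL.
Peak 24.9 mcg/mL vs MTC 28 mcg/mL: below toxic threshold.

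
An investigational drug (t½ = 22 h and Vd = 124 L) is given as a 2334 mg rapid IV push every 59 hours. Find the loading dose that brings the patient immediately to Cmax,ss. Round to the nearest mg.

2765 mg

f = (1/2)^(59/22) ≈ 0.155845; accumulation ratio R = 1/(1−f) ≈ 1.18462.
Loading dose to hit Cmax,ss on first dose: D_load = D_maint·R ≈ 2334 × 1.18462 ≈ 2764.90 mg.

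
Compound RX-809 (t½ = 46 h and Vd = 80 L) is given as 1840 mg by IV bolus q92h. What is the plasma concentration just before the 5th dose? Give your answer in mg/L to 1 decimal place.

7.6 mg/L

f = (1/2)^(τ/t½) = (1/2)^(92/46) ≈ 0.2500.
C₀ = D/Vd = 1840/80 ≈ 23.000 mg/L.
Before the 5th dose, 4 doses have been given. Superposition: Cmin = C₀·(f + f² + … + f^4).
≈ 23.000 × (0.2500 + 0.0625 + 0.0156 + 0.0039) ≈ 23.000 × 0.3320 ≈ 7.636 mg/L.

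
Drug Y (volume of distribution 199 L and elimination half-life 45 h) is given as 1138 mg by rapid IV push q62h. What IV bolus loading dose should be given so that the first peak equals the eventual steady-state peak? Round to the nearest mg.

1850 mg

f = (1/2)^(62/45) ≈ 0.384811; accumulation ratio R = 1/(1−f) ≈ 1.62552.
Loading dose to hit Cmax,ss on first dose: D_load = D_maint·R ≈ 1138 × 1.62552 ≈ 1849.84 mg.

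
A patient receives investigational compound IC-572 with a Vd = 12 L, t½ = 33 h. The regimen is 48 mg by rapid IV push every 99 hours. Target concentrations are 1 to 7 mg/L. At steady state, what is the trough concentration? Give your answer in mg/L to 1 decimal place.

The dosing interval is 3 half-lives, so f = 2^(−3) = 0.125.
Accumulation ratio R = 1/(1 − f) = 1/0.875 = 8/7.
Single-dose peak C₀ = D/Vd = 48/12 = 4 mg/L.
Steady-state peak Cmax,ss = C₀·R = 4 × 8/7 ≈ 4.571 mg/L.
Steady-state trough Cmin,ss = Cmax,ss·f ≈ 4.571 × 0.125 ≈ 0.571 mg/L.
Trough 0.6 mg/L vs MEC 1 mg/L: subtherapeutic.

0.6 mg/L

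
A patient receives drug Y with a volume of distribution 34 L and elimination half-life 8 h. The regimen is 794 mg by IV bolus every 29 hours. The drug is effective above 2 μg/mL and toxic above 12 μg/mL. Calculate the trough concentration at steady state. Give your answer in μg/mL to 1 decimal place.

2.1 μg/mL

τ/t½ = 29/8 ≈ 3.625, so fraction remaining f = (1/2)^(29/8) ≈ 0.0811.
Single-dose peak C₀ = D/Vd = 794/34 ≈ 23.353 μg/mL.
Steady-state trough Cmin,ss = C₀·f/(1−f) ≈ 23.353 × 0.0811/0.9189 ≈ 2.061 μg/mL.
Trough 2.1 μg/mL vs MEC 2 μg/mL: adequate.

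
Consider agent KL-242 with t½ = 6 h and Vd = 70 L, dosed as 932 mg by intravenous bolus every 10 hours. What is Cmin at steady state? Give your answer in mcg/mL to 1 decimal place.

τ/t½ = 10/6 ≈ 1.6667, so fraction remaining f = (1/2)^(10/6) ≈ 0.3150.
Each bolus raises the concentration by D/Vd = 932/70 ≈ 13.314 mcg/mL.
Steady-state trough Cmin,ss = C₀·f/(1−f) ≈ 13.314 × 0.3150/0.6850 ≈ 6.122 mcg/mL.

6.1 mcg/mL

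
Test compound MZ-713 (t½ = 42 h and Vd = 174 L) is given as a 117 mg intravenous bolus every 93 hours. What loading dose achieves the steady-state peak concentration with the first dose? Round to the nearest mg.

149 mg

f = (1/2)^(93/42) ≈ 0.215493; accumulation ratio R = 1/(1−f) ≈ 1.27469.
Loading dose to hit Cmax,ss on first dose: D_load = D_maint·R ≈ 117 × 1.27469 ≈ 149.14 mg.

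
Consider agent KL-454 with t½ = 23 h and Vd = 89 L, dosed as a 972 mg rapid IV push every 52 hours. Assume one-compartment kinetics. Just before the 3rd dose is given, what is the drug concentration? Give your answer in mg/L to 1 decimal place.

2.8 mg/L

f = (1/2)^(τ/t½) = (1/2)^(52/23) ≈ 0.2086.
C₀ = D/Vd = 972/89 ≈ 10.921 mg/L.
Before the 3rd dose, 2 doses have been given. Superposition: Cmin = C₀·(f + f²).
≈ 10.921 × (0.2086 + 0.0435) ≈ 10.921 × 0.2521 ≈ 2.753 mg/L.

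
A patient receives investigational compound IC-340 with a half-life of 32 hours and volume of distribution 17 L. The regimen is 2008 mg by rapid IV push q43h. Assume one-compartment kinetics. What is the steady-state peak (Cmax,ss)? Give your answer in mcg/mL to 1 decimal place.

194.9 mcg/mL

k = ln2/t½ = ln2/32 ≈ 0.021661 h⁻¹; fraction remaining f = e^(−kτ) = e^(−0.021661×43) ≈ 0.3940.
Accumulation ratio R = 1/(1 − f) ≈ 1/0.6060 ≈ 1.6502.
Single-dose peak C₀ = D/Vd = 2008/17 ≈ 118.118 mcg/mL.
Steady-state peak Cmax,ss = C₀·R ≈ 118.118 × 1.6502 ≈ 194.918 mcg/mL.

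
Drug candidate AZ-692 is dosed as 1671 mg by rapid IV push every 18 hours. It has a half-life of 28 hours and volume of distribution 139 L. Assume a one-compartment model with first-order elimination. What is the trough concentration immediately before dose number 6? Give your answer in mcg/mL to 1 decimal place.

f = (1/2)^(τ/t½) = (1/2)^(18/28) ≈ 0.6404.
C₀ = D/Vd = 1671/139 ≈ 12.022 mcg/mL.
Before the 6th dose, 5 doses have been given. Superposition: Cmin = C₀·(f + f² + … + f^5).
≈ 12.022 × (0.6404 + 0.4101 + 0.2626 + 0.1682 + 0.1077) ≈ 12.022 × 1.5890 ≈ 19.103 mcg/mL.

19.1 mcg/mL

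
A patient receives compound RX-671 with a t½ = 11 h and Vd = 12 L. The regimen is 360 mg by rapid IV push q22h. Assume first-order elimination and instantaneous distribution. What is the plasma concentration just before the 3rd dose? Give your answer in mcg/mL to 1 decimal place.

9.4 mcg/mL

f = (1/2)^(τ/t½) = (1/2)^(22/11) ≈ 0.2500.
C₀ = D/Vd = 360/12 ≈ 30.000 mcg/mL.
Before the 3rd dose, 2 doses have been given. Superposition: Cmin = C₀·(f + f²).
≈ 30.000 × (0.2500 + 0.0625) ≈ 30.000 × 0.3125 ≈ 9.375 mcg/mL.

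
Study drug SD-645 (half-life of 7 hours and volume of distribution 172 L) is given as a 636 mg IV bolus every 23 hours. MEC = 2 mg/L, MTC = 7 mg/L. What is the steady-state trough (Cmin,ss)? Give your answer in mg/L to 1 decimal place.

k = ln2/t½ = ln2/7 ≈ 0.099021 h⁻¹; fraction remaining f = e^(−kτ) = e^(−0.099021×23) ≈ 0.1025.
Single-dose peak C₀ = D/Vd = 636/172 ≈ 3.698 mg/L.
Steady-state trough Cmin,ss = C₀·f/(1−f) ≈ 3.698 × 0.1025/0.8975 ≈ 0.422 mg/L.
Trough 0.4 mg/L vs MEC 2 mg/L: subtherapeutic.

0.4 mg/L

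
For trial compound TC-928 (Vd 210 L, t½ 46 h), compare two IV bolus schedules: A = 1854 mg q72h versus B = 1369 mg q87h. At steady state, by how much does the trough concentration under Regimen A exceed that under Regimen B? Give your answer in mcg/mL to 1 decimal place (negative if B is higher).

Regimen A: f = (1/2)^(72/46) ≈ 0.3379; Cmin,ss = (1854/210)·f/(1−f) ≈ 4.506 mcg/mL.
Regimen B: f = (1/2)^(87/46) ≈ 0.2696; Cmin,ss = (1369/210)·f/(1−f) ≈ 2.406 mcg/mL.
Difference ≈ 4.506 − 2.406 ≈ 2.100 mcg/mL.

2.1 mcg/mL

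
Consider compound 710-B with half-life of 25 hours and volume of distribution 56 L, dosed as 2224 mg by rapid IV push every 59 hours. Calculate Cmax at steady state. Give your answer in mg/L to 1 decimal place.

49.3 mg/L

τ/t½ = 59/25 ≈ 2.36, so fraction remaining f = (1/2)^(59/25) ≈ 0.1948.
Accumulation ratio R = 1/(1 − f) ≈ 1/0.8052 ≈ 1.2419.
Single-dose peak C₀ = D/Vd = 2224/56 ≈ 39.714 mg/L.
Cmax,ss = C₀/(1 − f) ≈ 39.714/0.8052 ≈ 49.322 mg/L.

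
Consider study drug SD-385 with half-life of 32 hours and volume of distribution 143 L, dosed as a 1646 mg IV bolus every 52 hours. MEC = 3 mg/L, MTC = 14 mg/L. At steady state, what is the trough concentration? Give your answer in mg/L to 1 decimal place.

Over one 52-h interval, 52/32 ≈ 1.625 half-lives elapse, leaving f ≈ 0.3242 of each dose.
Accumulation ratio R = 1/(1 − f) ≈ 1/0.6758 ≈ 1.4797.
Single-dose peak C₀ = D/Vd = 1646/143 ≈ 11.510 mg/L.
Cmax,ss = C₀/(1 − f) ≈ 11.510/0.6758 ≈ 17.032 mg/L.
One interval later, Cmin,ss = Cmax,ss·e^(−kτ) ≈ 17.032 × 0.3242 ≈ 5.522 mg/L.
Trough 5.5 mg/L vs MEC 3 mg/L: adequate.

5.5 mg/L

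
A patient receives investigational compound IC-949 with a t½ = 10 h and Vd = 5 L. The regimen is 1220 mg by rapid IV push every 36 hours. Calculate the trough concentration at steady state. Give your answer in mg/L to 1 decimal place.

21.9 mg/L

Over one 36-h interval, 36/10 ≈ 3.6 half-lives elapse, leaving f ≈ 0.0825 of each dose.
Accumulation ratio R = 1/(1 − f) ≈ 1/0.9175 ≈ 1.0899.
Each bolus raises the concentration by D/Vd = 1220/5 ≈ 244.000 mg/L.
Cmax,ss = C₀/(1 − f) ≈ 244.000/0.9175 ≈ 265.940 mg/L.
One interval later, Cmin,ss = Cmax,ss·e^(−kτ) ≈ 265.940 × 0.0825 ≈ 21.940 mg/L.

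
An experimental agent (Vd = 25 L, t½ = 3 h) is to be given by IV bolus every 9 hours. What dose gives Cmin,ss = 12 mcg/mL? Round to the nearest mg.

τ/t½ = 9/3 ≈ 3, so f = (1/2)^(9/3) ≈ 0.125000.
Cmin,ss = (D/Vd)·f/(1−f), so D = Cmin,ss·Vd·(1−f)/f.
D = 12 × 25 × (1−f)/f ≈ 12 × 25 × 7.00000 ≈ 2100.00 mg.

2100 mg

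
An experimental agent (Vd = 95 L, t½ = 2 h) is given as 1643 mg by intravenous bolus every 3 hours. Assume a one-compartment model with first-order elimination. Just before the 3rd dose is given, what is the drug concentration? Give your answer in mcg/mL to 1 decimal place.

8.3 mcg/mL

f = (1/2)^(τ/t½) = (1/2)^(3/2) ≈ 0.3536.
C₀ = D/Vd = 1643/95 ≈ 17.295 mcg/mL.
Before the 3rd dose, 2 doses have been given. Superposition: Cmin = C₀·(f + f²).
≈ 17.295 × (0.3536 + 0.1250) ≈ 17.295 × 0.4786 ≈ 8.277 mcg/mL.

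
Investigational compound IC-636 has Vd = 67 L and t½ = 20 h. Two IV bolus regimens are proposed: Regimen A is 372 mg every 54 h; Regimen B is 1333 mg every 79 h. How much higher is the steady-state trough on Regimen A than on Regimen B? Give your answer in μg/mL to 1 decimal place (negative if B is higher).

Regimen A: f = (1/2)^(54/20) ≈ 0.1539; Cmin,ss = (372/67)·f/(1−f) ≈ 1.010 μg/mL.
Regimen B: f = (1/2)^(79/20) ≈ 0.0647; Cmin,ss = (1333/67)·f/(1−f) ≈ 1.376 μg/mL.
Difference ≈ 1.010 − 1.376 ≈ -0.366 μg/mL.

-0.4 μg/mL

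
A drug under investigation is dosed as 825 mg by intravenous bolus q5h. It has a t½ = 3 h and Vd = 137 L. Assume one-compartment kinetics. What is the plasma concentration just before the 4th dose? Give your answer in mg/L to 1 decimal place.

f = (1/2)^(τ/t½) = (1/2)^(5/3) ≈ 0.3150.
C₀ = D/Vd = 825/137 ≈ 6.022 mg/L.
Before the 4th dose, 3 doses have been given. Superposition: Cmin = C₀·(f + f² + … + f^3).
≈ 6.022 × (0.3150 + 0.0992 + 0.0313) ≈ 6.022 × 0.4455 ≈ 2.683 mg/L.

2.7 mg/L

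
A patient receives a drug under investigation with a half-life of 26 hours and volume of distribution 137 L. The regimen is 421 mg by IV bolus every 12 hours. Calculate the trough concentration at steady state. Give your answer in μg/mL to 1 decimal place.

8.2 μg/mL

Over one 12-h interval, 12/26 ≈ 0.46154 half-lives elapse, leaving f ≈ 0.7262 of each dose.
Accumulation ratio R = 1/(1 − f) ≈ 1/0.2738 ≈ 3.6523.
Each bolus raises the concentration by D/Vd = 421/137 ≈ 3.073 μg/mL.
Steady-state peak Cmax,ss = C₀·R ≈ 3.073 × 3.6523 ≈ 11.224 μg/mL.
Steady-state trough Cmin,ss = Cmax,ss·f ≈ 11.224 × 0.7262 ≈ 8.151 μg/mL.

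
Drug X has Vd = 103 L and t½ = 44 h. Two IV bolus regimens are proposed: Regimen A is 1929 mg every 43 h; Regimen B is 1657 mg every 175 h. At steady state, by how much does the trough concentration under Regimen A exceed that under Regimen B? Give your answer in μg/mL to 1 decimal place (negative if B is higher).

18.2 μg/mL

Regimen A: f = (1/2)^(43/44) ≈ 0.5079; Cmin,ss = (1929/103)·f/(1−f) ≈ 19.329 μg/mL.
Regimen B: f = (1/2)^(175/44) ≈ 0.0635; Cmin,ss = (1657/103)·f/(1−f) ≈ 1.091 μg/mL.
Difference ≈ 19.329 − 1.091 ≈ 18.238 μg/mL.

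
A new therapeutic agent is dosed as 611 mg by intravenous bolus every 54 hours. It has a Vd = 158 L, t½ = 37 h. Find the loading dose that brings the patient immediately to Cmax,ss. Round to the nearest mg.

f = (1/2)^(54/37) ≈ 0.363629; accumulation ratio R = 1/(1−f) ≈ 1.57141.
Loading dose to hit Cmax,ss on first dose: D_load = D_maint·R ≈ 611 × 1.57141 ≈ 960.13 mg.

960 mg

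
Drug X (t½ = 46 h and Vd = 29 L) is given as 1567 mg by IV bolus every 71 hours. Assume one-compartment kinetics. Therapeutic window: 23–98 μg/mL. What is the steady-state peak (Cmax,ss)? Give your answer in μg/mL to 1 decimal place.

82.3 μg/mL

k = ln2/t½ = ln2/46 ≈ 0.015068 h⁻¹; fraction remaining f = e^(−kτ) = e^(−0.015068×71) ≈ 0.3431.
Accumulation ratio R = 1/(1 − f) ≈ 1/0.6569 ≈ 1.5223.
Single-dose peak C₀ = D/Vd = 1567/29 ≈ 54.034 μg/mL.
Steady-state peak Cmax,ss = C₀·R ≈ 54.034 × 1.5223 ≈ 82.256 μg/mL.
Peak 82.3 μg/mL vs MTC 98 μg/mL: below toxic threshold.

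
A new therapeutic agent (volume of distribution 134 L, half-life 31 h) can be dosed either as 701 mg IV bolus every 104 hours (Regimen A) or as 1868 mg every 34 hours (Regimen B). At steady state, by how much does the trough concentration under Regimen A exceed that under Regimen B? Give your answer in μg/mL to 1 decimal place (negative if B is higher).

-11.7 μg/mL

Regimen A: f = (1/2)^(104/31) ≈ 0.0977; Cmin,ss = (701/134)·f/(1−f) ≈ 0.566 μg/mL.
Regimen B: f = (1/2)^(34/31) ≈ 0.4676; Cmin,ss = (1868/134)·f/(1−f) ≈ 12.244 μg/mL.
Difference ≈ 0.566 − 12.244 ≈ -11.678 μg/mL.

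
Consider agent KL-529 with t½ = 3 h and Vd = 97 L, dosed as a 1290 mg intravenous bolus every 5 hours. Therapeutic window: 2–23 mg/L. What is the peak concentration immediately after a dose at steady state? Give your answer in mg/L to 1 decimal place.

k = ln2/t½ = ln2/3 ≈ 0.231049 h⁻¹; fraction remaining f = e^(−kτ) = e^(−0.231049×5) ≈ 0.3150.
Accumulation ratio R = 1/(1 − f) ≈ 1/0.6850 ≈ 1.4599.
Each bolus raises the concentration by D/Vd = 1290/97 ≈ 13.299 mg/L.
Steady-state peak Cmax,ss = C₀·R ≈ 13.299 × 1.4599 ≈ 19.415 mg/L.
Peak 19.4 mg/L vs MTC 23 mg/L: below toxic threshold.

19.4 mg/L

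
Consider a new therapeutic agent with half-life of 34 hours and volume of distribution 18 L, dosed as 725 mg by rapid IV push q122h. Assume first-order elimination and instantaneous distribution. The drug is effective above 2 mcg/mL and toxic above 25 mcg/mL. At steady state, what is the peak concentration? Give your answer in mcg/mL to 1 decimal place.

43.9 mcg/mL

k = ln2/t½ = ln2/34 ≈ 0.020387 h⁻¹; fraction remaining f = e^(−kτ) = e^(−0.020387×122) ≈ 0.0831.
At steady state, accumulation factor R = 1/(1 − e^(−kτ)) ≈ 1.0906.
Each bolus raises the concentration by D/Vd = 725/18 ≈ 40.278 mcg/mL.
Steady-state peak Cmax,ss = C₀·R ≈ 40.278 × 1.0906 ≈ 43.927 mcg/mL.
Peak 43.9 mcg/mL vs MTC 25 mcg/mL: exceeds toxic threshold.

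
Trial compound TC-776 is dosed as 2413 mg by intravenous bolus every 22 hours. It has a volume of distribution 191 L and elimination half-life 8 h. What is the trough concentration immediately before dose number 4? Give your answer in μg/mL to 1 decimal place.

f = (1/2)^(τ/t½) = (1/2)^(22/8) ≈ 0.1487.
C₀ = D/Vd = 2413/191 ≈ 12.634 μg/mL.
Before the 4th dose, 3 doses have been given. Superposition: Cmin = C₀·(f + f² + … + f^3).
≈ 12.634 × (0.1487 + 0.0221 + 0.0033) ≈ 12.634 × 0.1741 ≈ 2.200 μg/mL.

2.2 μg/mL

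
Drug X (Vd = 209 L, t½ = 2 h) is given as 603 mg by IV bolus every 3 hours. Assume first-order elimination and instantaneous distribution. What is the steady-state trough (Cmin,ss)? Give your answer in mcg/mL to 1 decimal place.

k = ln2/t½ = ln2/2 ≈ 0.346574 h⁻¹; fraction remaining f = e^(−kτ) = e^(−0.346574×3) ≈ 0.3536.
Each bolus raises the concentration by D/Vd = 603/209 ≈ 2.885 mcg/mL.
Steady-state trough Cmin,ss = C₀·f/(1−f) ≈ 2.885 × 0.3536/0.6464 ≈ 1.578 mcg/mL.

1.6 mcg/mL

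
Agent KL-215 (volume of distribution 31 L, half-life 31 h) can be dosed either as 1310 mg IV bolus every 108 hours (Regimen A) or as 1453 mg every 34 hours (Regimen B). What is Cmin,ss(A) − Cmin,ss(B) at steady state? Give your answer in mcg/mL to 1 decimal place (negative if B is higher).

-37.0 mcg/mL

Regimen A: f = (1/2)^(108/31) ≈ 0.0894; Cmin,ss = (1310/31)·f/(1−f) ≈ 4.149 mcg/mL.
Regimen B: f = (1/2)^(34/31) ≈ 0.4676; Cmin,ss = (1453/31)·f/(1−f) ≈ 41.166 mcg/mL.
Difference ≈ 4.149 − 41.166 ≈ -37.017 mcg/mL.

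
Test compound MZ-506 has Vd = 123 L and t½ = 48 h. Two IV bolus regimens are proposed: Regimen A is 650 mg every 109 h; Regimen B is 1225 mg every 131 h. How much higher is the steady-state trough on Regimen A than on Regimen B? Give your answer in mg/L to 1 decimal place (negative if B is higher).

Regimen A: f = (1/2)^(109/48) ≈ 0.2072; Cmin,ss = (650/123)·f/(1−f) ≈ 1.381 mg/L.
Regimen B: f = (1/2)^(131/48) ≈ 0.1508; Cmin,ss = (1225/123)·f/(1−f) ≈ 1.769 mg/L.
Difference ≈ 1.381 − 1.769 ≈ -0.388 mg/L.

-0.4 mg/L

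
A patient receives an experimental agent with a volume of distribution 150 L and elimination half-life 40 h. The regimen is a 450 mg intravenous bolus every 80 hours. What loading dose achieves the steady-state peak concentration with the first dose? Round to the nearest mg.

f = (1/2)^(80/40) ≈ 0.250000; accumulation ratio R = 1/(1−f) ≈ 1.33333.
Loading dose to hit Cmax,ss on first dose: D_load = D_maint·R ≈ 450 × 1.33333 ≈ 600.00 mg.

600 mg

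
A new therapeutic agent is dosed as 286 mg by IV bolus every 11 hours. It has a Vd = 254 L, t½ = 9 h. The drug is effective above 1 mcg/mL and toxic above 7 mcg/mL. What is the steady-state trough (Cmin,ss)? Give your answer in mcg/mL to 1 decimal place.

0.8 mcg/mL

k = ln2/t½ = ln2/9 ≈ 0.077016 h⁻¹; fraction remaining f = e^(−kτ) = e^(−0.077016×11) ≈ 0.4286.
At steady state, accumulation factor R = 1/(1 − e^(−kτ)) ≈ 1.7501.
Single-dose peak C₀ = D/Vd = 286/254 ≈ 1.126 mcg/mL.
Steady-state peak Cmax,ss = C₀·R ≈ 1.126 × 1.7501 ≈ 1.971 mcg/mL.
Steady-state trough Cmin,ss = Cmax,ss·f ≈ 1.971 × 0.4286 ≈ 0.845 mcg/mL.
Trough 0.8 mcg/mL vs MEC 1 mcg/mL: subtherapeutic.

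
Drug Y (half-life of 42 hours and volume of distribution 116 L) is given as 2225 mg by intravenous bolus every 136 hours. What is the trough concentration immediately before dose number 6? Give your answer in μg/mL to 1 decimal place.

2.3 μg/mL

f = (1/2)^(τ/t½) = (1/2)^(136/42) ≈ 0.1060.
C₀ = D/Vd = 2225/116 ≈ 19.181 μg/mL.
Before the 6th dose, 5 doses have been given. Superposition: Cmin = C₀·(f + f² + … + f^5).
≈ 19.181 × (0.1060 + 0.0112 + 0.0012 + 0.0001 + 0.0000) ≈ 19.181 × 0.1185 ≈ 2.273 μg/mL.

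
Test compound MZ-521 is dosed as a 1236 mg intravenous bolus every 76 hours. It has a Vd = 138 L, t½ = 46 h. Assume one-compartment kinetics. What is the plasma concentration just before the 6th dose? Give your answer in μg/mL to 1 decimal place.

4.2 μg/mL

f = (1/2)^(τ/t½) = (1/2)^(76/46) ≈ 0.3182.
C₀ = D/Vd = 1236/138 ≈ 8.957 μg/mL.
Before the 6th dose, 5 doses have been given. Superposition: Cmin = C₀·(f + f² + … + f^5).
≈ 8.957 × (0.3182 + 0.1013 + 0.0322 + 0.0103 + 0.0033) ≈ 8.957 × 0.4653 ≈ 4.168 μg/mL.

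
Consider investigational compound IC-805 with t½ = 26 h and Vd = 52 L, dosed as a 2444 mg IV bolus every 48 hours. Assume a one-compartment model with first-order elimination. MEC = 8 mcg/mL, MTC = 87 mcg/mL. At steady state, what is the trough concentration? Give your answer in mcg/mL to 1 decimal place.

18.1 mcg/mL

τ/t½ = 48/26 ≈ 1.8462, so fraction remaining f = (1/2)^(48/26) ≈ 0.2781.
Accumulation ratio R = 1/(1 − f) ≈ 1/0.7219 ≈ 1.3852.
Each bolus raises the concentration by D/Vd = 2444/52 ≈ 47.000 mcg/mL.
Steady-state peak Cmax,ss = C₀·R ≈ 47.000 × 1.3852 ≈ 65.104 mcg/mL.
Steady-state trough Cmin,ss = Cmax,ss·f ≈ 65.104 × 0.2781 ≈ 18.105 mcg/mL.
Trough 18.1 mcg/mL vs MEC 8 mcg/mL: adequate.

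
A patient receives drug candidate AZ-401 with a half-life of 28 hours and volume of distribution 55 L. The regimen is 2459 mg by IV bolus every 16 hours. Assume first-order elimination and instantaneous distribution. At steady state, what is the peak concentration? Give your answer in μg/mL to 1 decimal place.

τ/t½ = 16/28 ≈ 0.57143, so fraction remaining f = (1/2)^(16/28) ≈ 0.6730.
At steady state, accumulation factor R = 1/(1 − e^(−kτ)) ≈ 3.0581.
Each bolus raises the concentration by D/Vd = 2459/55 ≈ 44.709 μg/mL.
Steady-state peak Cmax,ss = C₀·R ≈ 44.709 × 3.0581 ≈ 136.725 μg/mL.

136.7 μg/mL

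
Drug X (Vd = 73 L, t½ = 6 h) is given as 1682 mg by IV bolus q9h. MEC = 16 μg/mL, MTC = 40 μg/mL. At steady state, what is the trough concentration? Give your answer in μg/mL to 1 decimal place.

12.6 μg/mL

Over one 9-h interval, 9/6 ≈ 1.5 half-lives elapse, leaving f ≈ 0.3536 of each dose.
Each bolus raises the concentration by D/Vd = 1682/73 ≈ 23.041 μg/mL.
Steady-state trough Cmin,ss = C₀·f/(1−f) ≈ 23.041 × 0.3536/0.6464 ≈ 12.604 μg/mL.
Trough 12.6 μg/mL vs MEC 16 μg/mL: subtherapeutic.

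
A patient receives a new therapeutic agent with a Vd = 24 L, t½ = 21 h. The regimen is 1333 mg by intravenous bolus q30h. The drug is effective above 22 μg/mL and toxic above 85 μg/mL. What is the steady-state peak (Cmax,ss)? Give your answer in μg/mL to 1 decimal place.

88.4 μg/mL

k = ln2/t½ = ln2/21 ≈ 0.033007 h⁻¹; fraction remaining f = e^(−kτ) = e^(−0.033007×30) ≈ 0.3715.
At steady state, accumulation factor R = 1/(1 − e^(−kτ)) ≈ 1.5911.
Each bolus raises the concentration by D/Vd = 1333/24 ≈ 55.542 μg/mL.
Steady-state peak Cmax,ss = C₀·R ≈ 55.542 × 1.5911 ≈ 88.373 μg/mL.
Peak 88.4 μg/mL vs MTC 85 μg/mL: exceeds toxic threshold.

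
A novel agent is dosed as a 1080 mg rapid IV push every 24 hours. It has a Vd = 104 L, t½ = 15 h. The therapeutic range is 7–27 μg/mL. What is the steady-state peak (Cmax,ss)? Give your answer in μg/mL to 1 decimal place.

Over one 24-h interval, 24/15 ≈ 1.6 half-lives elapse, leaving f ≈ 0.3299 of each dose.
Accumulation ratio R = 1/(1 − f) ≈ 1/0.6701 ≈ 1.4923.
Each bolus raises the concentration by D/Vd = 1080/104 ≈ 10.385 μg/mL.
Steady-state peak Cmax,ss = C₀·R ≈ 10.385 × 1.4923 ≈ 15.498 μg/mL.
Peak 15.5 μg/mL vs MTC 27 μg/mL: below toxic threshold.

15.5 μg/mL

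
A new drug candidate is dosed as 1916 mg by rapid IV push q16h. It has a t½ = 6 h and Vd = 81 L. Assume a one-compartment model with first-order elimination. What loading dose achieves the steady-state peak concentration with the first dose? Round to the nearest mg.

f = (1/2)^(16/6) ≈ 0.157490; accumulation ratio R = 1/(1−f) ≈ 1.18693.
Loading dose to hit Cmax,ss on first dose: D_load = D_maint·R ≈ 1916 × 1.18693 ≈ 2274.16 mg.

2274 mg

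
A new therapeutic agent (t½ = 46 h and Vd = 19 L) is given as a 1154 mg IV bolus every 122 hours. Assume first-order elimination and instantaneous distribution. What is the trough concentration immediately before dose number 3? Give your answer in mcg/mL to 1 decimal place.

f = (1/2)^(τ/t½) = (1/2)^(122/46) ≈ 0.1591.
C₀ = D/Vd = 1154/19 ≈ 60.737 mcg/mL.
Before the 3rd dose, 2 doses have been given. Superposition: Cmin = C₀·(f + f²).
≈ 60.737 × (0.1591 + 0.0253) ≈ 60.737 × 0.1844 ≈ 11.200 mcg/mL.

11.2 mcg/mL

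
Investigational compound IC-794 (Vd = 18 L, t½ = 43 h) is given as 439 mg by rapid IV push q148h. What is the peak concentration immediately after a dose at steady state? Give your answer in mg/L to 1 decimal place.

26.9 mg/L

Over one 148-h interval, 148/43 ≈ 3.4419 half-lives elapse, leaving f ≈ 0.0920 of each dose.
At steady state, accumulation factor R = 1/(1 − e^(−kτ)) ≈ 1.1013.
Single-dose peak C₀ = D/Vd = 439/18 ≈ 24.389 mg/L.
Cmax,ss = C₀/(1 − f) ≈ 24.389/0.9080 ≈ 26.860 mg/L.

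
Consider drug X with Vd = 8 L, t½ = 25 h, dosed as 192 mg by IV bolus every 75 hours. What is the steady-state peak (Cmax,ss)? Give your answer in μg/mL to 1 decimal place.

27.4 μg/mL

τ = 75 h = 3 half-lives, so f = (1/2)^3 = 0.125.
Accumulation ratio R = 1/(1 − f) = 1/0.875 = 8/7.
Single-dose peak C₀ = D/Vd = 192/8 = 24 μg/mL.
Steady-state peak Cmax,ss = C₀·R = 24 × 8/7 ≈ 27.429 μg/mL.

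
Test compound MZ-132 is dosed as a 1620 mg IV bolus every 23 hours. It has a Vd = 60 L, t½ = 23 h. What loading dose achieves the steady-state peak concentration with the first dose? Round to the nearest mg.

f = (1/2)^(23/23) ≈ 0.500000; accumulation ratio R = 1/(1−f) ≈ 2.00000.
Loading dose to hit Cmax,ss on first dose: D_load = D_maint·R ≈ 1620 × 2.00000 ≈ 3240.00 mg.

3240 mg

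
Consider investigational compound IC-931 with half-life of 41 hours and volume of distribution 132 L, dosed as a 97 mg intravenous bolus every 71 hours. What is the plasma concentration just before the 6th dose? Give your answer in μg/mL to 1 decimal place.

0.3 μg/mL

f = (1/2)^(τ/t½) = (1/2)^(71/41) ≈ 0.3011.
C₀ = D/Vd = 97/132 ≈ 0.735 μg/mL.
Before the 6th dose, 5 doses have been given. Superposition: Cmin = C₀·(f + f² + … + f^5).
≈ 0.735 × (0.3011 + 0.0907 + 0.0273 + 0.0082 + 0.0025) ≈ 0.735 × 0.4298 ≈ 0.316 μg/mL.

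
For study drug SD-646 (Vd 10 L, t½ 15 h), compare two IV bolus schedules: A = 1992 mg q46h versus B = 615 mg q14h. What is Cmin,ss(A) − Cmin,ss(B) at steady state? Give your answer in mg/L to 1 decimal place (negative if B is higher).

-40.6 mg/L

Regimen A: f = (1/2)^(46/15) ≈ 0.1194; Cmin,ss = (1992/10)·f/(1−f) ≈ 27.009 mg/L.
Regimen B: f = (1/2)^(14/15) ≈ 0.5236; Cmin,ss = (615/10)·f/(1−f) ≈ 67.593 mg/L.
Difference ≈ 27.009 − 67.593 ≈ -40.584 mg/L.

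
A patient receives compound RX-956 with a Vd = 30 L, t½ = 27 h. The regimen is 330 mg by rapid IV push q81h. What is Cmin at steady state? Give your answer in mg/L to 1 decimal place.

The dosing interval is 3 half-lives, so f = 2^(−3) = 0.125.
Accumulation ratio R = 1/(1 − f) = 1/0.875 = 8/7.
Single-dose peak C₀ = D/Vd = 330/30 = 11 mg/L.
Steady-state peak Cmax,ss = C₀·R = 11 × 8/7 ≈ 12.571 mg/L.
Steady-state trough Cmin,ss = Cmax,ss·f ≈ 12.571 × 0.125 ≈ 1.571 mg/L.

1.6 mg/L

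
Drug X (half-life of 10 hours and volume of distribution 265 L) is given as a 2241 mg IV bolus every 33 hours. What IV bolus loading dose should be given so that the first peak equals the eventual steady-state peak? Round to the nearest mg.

2494 mg

f = (1/2)^(33/10) ≈ 0.101532; accumulation ratio R = 1/(1−f) ≈ 1.11301.
Loading dose to hit Cmax,ss on first dose: D_load = D_maint·R ≈ 2241 × 1.11301 ≈ 2494.26 mg.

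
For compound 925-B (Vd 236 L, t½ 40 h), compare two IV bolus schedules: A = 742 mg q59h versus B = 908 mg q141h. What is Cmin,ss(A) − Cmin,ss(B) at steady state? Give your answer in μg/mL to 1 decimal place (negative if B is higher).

1.4 μg/mL

Regimen A: f = (1/2)^(59/40) ≈ 0.3597; Cmin,ss = (742/236)·f/(1−f) ≈ 1.766 μg/mL.
Regimen B: f = (1/2)^(141/40) ≈ 0.0869; Cmin,ss = (908/236)·f/(1−f) ≈ 0.366 μg/mL.
Difference ≈ 1.766 − 0.366 ≈ 1.400 μg/mL.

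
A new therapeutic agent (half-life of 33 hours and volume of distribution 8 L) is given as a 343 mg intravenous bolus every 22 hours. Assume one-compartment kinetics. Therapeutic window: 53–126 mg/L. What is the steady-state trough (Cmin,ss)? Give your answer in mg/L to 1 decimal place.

Over one 22-h interval, 22/33 ≈ 0.66667 half-lives elapse, leaving f ≈ 0.6300 of each dose.
Each bolus raises the concentration by D/Vd = 343/8 ≈ 42.875 mg/L.
Steady-state trough Cmin,ss = C₀·f/(1−f) ≈ 42.875 × 0.6300/0.3700 ≈ 73.003 mg/L.
Trough 73.0 mg/L vs MEC 53 mg/L: adequate.

73.0 mg/L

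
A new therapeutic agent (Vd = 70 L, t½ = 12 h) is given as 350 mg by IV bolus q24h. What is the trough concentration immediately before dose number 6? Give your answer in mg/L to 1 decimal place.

1.7 mg/L

f = (1/2)^(τ/t½) = (1/2)^(24/12) ≈ 0.2500.
C₀ = D/Vd = 350/70 ≈ 5.000 mg/L.
Before the 6th dose, 5 doses have been given. Superposition: Cmin = C₀·(f + f² + … + f^5).
≈ 5.000 × (0.2500 + 0.0625 + 0.0156 + 0.0039 + 0.0010) ≈ 5.000 × 0.3330 ≈ 1.665 mg/L.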